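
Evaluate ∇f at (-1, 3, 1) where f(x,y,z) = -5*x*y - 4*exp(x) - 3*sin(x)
(-15 - 3*cos(1) - 4*exp(-1), 5, 0)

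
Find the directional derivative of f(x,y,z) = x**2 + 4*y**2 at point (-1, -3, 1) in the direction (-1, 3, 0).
-7*sqrt(10)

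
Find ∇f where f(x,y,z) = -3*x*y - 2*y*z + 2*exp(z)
(-3*y, -3*x - 2*z, -2*y + 2*exp(z))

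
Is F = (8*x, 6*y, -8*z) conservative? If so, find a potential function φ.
Yes, F is conservative. φ = 4*x**2 + 3*y**2 - 4*z**2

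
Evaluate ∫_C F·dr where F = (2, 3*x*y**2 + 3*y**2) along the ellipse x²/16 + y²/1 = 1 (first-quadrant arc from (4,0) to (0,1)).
-7 + 3*pi/4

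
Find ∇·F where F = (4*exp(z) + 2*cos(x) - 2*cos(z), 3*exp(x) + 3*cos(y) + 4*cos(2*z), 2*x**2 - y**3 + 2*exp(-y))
-2*sin(x) - 3*sin(y)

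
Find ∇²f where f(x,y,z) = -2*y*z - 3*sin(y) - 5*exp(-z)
3*sin(y) - 5*exp(-z)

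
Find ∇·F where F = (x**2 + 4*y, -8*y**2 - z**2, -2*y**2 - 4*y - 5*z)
2*x - 16*y - 5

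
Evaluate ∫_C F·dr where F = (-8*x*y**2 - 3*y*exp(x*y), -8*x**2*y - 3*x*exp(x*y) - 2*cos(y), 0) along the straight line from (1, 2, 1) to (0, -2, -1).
4*sin(2) + 13 + 3*exp(2)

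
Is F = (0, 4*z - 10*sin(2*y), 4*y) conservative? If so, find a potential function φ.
Yes, F is conservative. φ = 4*y*z + 5*cos(2*y)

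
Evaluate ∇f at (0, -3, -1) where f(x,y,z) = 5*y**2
(0, -30, 0)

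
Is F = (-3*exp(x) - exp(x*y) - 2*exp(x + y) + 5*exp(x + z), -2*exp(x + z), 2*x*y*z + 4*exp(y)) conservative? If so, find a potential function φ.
No, ∇×F = (2*x*z + 4*exp(y) + 2*exp(x + z), -2*y*z + 5*exp(x + z), x*exp(x*y) + 2*exp(x + y) - 2*exp(x + z)) ≠ 0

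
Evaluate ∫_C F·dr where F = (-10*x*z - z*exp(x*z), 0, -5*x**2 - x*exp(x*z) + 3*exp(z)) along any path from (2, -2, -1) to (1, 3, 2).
-30 - 3*exp(-1) + exp(-2) + 2*exp(2)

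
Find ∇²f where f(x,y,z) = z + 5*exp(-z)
5*exp(-z)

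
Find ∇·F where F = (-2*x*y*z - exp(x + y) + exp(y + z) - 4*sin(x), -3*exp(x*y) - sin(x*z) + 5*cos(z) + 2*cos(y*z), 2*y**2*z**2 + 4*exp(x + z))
-3*x*exp(x*y) + 4*y**2*z - 2*y*z - 2*z*sin(y*z) - exp(x + y) + 4*exp(x + z) - 4*cos(x)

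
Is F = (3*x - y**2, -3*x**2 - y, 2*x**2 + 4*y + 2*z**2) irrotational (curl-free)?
No, ∇×F = (4, -4*x, -6*x + 2*y)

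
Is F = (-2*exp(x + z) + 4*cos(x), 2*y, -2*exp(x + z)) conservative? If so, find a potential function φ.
Yes, F is conservative. φ = y**2 - 2*exp(x + z) + 4*sin(x)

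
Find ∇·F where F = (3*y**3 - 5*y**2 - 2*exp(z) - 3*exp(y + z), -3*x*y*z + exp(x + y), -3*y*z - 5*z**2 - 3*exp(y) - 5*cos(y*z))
-3*x*z + 5*y*sin(y*z) - 3*y - 10*z + exp(x + y)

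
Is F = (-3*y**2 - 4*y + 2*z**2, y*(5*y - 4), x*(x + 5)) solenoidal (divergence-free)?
No, ∇·F = 10*y - 4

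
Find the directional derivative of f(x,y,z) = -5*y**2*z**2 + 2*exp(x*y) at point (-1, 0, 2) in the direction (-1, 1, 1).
-2*sqrt(3)/3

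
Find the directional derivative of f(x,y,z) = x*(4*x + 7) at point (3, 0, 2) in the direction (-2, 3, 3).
-31*sqrt(22)/11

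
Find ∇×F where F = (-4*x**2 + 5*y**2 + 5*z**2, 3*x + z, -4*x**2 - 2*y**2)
(-4*y - 1, 8*x + 10*z, 3 - 10*y)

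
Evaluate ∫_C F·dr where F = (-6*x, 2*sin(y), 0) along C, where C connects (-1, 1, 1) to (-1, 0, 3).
-2 + 2*cos(1)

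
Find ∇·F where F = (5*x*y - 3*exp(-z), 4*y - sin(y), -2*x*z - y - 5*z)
-2*x + 5*y - cos(y) - 1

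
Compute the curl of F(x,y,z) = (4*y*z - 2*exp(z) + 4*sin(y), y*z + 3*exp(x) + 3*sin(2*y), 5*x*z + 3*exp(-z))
(-y, 4*y - 5*z - 2*exp(z), -4*z + 3*exp(x) - 4*cos(y))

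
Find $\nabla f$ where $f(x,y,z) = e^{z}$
(0, 0, exp(z))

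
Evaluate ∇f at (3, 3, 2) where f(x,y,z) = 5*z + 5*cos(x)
(-5*sin(3), 0, 5)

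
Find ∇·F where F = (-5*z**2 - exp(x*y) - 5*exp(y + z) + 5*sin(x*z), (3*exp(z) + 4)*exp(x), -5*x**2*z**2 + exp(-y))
-10*x**2*z - y*exp(x*y) + 5*z*cos(x*z)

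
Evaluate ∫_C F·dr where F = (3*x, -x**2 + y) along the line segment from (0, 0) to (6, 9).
-27/2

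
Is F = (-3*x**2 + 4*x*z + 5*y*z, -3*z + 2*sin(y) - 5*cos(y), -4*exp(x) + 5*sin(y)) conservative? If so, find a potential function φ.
No, ∇×F = (5*cos(y) + 3, 4*x + 5*y + 4*exp(x), -5*z) ≠ 0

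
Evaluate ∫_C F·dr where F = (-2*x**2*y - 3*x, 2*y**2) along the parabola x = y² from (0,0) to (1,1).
-59/42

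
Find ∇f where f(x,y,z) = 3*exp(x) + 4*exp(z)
(3*exp(x), 0, 4*exp(z))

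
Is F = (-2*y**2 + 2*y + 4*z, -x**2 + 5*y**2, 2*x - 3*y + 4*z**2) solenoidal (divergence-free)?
No, ∇·F = 10*y + 8*z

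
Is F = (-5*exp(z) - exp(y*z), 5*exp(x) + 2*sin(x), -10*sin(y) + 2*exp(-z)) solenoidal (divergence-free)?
No, ∇·F = -2*exp(-z)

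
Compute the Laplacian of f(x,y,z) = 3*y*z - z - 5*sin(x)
5*sin(x)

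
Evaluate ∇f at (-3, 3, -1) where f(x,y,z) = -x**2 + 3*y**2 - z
(6, 18, -1)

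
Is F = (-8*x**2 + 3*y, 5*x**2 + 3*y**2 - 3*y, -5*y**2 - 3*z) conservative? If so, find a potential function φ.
No, ∇×F = (-10*y, 0, 10*x - 3) ≠ 0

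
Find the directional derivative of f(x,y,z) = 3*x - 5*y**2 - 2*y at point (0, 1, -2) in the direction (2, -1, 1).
3*sqrt(6)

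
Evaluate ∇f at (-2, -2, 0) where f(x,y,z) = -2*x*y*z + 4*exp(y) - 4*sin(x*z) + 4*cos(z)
(0, 4*exp(-2), 0)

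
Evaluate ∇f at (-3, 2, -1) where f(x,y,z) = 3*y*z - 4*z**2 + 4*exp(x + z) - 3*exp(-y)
(4*exp(-4), -3 + 3*exp(-2), 4*exp(-4) + 14)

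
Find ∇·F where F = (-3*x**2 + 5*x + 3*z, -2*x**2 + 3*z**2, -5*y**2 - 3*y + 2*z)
7 - 6*x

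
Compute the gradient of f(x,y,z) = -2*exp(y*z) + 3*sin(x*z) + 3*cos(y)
(3*z*cos(x*z), -2*z*exp(y*z) - 3*sin(y), 3*x*cos(x*z) - 2*y*exp(y*z))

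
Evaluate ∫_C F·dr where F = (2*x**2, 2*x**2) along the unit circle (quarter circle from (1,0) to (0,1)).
2/3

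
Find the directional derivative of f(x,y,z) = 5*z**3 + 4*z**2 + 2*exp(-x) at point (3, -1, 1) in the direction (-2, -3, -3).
sqrt(22)*(4 - 69*exp(3))*exp(-3)/22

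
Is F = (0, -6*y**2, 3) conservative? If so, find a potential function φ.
Yes, F is conservative. φ = -2*y**3 + 3*z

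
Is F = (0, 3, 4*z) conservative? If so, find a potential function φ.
Yes, F is conservative. φ = 3*y + 2*z**2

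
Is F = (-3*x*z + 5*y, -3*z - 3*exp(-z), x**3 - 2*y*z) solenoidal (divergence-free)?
No, ∇·F = -2*y - 3*z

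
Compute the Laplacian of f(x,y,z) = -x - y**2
-2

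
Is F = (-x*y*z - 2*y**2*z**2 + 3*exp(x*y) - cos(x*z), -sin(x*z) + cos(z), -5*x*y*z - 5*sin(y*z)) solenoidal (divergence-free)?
No, ∇·F = -5*x*y - y*z + 3*y*exp(x*y) - 5*y*cos(y*z) + z*sin(x*z)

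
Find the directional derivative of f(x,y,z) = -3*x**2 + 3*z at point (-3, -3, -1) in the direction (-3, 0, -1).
-57*sqrt(10)/10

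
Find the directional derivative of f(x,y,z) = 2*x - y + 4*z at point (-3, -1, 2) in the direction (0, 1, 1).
3*sqrt(2)/2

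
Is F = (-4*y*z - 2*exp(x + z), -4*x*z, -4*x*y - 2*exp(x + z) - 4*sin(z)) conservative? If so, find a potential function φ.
Yes, F is conservative. φ = -4*x*y*z - 2*exp(x + z) + 4*cos(z)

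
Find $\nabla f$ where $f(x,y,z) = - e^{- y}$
(0, exp(-y), 0)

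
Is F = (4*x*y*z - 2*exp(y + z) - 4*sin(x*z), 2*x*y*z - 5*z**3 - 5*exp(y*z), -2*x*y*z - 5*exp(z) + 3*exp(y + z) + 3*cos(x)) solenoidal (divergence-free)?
No, ∇·F = -2*x*y + 2*x*z + 4*y*z - 5*z*exp(y*z) - 4*z*cos(x*z) - 5*exp(z) + 3*exp(y + z)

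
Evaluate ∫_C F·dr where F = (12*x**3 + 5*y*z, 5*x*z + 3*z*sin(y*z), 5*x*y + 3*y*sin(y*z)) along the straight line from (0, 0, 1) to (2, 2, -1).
31 - 3*cos(2)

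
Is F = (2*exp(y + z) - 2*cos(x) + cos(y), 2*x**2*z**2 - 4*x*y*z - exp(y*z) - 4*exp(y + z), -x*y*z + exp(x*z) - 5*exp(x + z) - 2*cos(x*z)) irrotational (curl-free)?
No, ∇×F = (-4*x**2*z + 4*x*y - x*z + y*exp(y*z) + 4*exp(y + z), y*z - z*exp(x*z) - 2*z*sin(x*z) + 5*exp(x + z) + 2*exp(y + z), 4*x*z**2 - 4*y*z - 2*exp(y + z) + sin(y))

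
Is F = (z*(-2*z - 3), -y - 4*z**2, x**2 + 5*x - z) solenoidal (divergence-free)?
No, ∇·F = -2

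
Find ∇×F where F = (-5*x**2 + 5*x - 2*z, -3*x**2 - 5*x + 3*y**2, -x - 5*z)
(0, -1, -6*x - 5)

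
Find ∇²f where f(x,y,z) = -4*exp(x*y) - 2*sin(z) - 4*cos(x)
-4*x**2*exp(x*y) - 4*y**2*exp(x*y) + 2*sin(z) + 4*cos(x)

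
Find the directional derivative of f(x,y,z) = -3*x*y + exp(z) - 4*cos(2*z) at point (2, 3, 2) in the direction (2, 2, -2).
-sqrt(3)*(8*sin(4) + exp(2) + 15)/3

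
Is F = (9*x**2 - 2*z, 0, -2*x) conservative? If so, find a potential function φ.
Yes, F is conservative. φ = x*(3*x**2 - 2*z)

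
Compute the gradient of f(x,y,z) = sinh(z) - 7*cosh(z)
(0, 0, -7*sinh(z) + cosh(z))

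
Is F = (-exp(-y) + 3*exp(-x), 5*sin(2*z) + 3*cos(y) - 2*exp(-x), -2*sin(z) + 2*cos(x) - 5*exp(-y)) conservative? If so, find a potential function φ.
No, ∇×F = (-10*cos(2*z) + 5*exp(-y), 2*sin(x), -exp(-y) + 2*exp(-x)) ≠ 0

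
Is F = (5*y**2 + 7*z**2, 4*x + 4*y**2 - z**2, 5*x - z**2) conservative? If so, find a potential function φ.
No, ∇×F = (2*z, 14*z - 5, 4 - 10*y) ≠ 0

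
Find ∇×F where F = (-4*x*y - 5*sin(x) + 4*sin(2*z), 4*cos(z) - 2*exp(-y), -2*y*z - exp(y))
(-2*z - exp(y) + 4*sin(z), 8*cos(2*z), 4*x)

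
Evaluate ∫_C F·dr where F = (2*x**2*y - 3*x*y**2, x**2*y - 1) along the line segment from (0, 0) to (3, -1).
-17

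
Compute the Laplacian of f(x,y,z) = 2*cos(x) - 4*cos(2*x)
-2*cos(x) + 16*cos(2*x)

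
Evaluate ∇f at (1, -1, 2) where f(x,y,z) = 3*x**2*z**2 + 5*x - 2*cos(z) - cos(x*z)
(2*sin(2) + 29, 0, 3*sin(2) + 12)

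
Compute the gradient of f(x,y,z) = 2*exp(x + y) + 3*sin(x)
(2*exp(x + y) + 3*cos(x), 2*exp(x + y), 0)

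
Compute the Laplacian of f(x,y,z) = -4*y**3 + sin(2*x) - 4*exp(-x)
-24*y - 4*sin(2*x) - 4*exp(-x)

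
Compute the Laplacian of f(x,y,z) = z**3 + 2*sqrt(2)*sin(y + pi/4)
6*z - 2*sqrt(2)*sin(y + pi/4)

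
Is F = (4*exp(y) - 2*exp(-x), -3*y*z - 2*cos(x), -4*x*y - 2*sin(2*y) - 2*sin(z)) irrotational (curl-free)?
No, ∇×F = (-4*x + 3*y - 4*cos(2*y), 4*y, -4*exp(y) + 2*sin(x))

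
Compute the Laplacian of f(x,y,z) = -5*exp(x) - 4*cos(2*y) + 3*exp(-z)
-5*exp(x) + 16*cos(2*y) + 3*exp(-z)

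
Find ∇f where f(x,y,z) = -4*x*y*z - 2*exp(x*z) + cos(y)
(2*z*(-2*y - exp(x*z)), -4*x*z - sin(y), 2*x*(-2*y - exp(x*z)))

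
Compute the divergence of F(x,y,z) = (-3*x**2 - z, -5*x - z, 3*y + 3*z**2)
-6*x + 6*z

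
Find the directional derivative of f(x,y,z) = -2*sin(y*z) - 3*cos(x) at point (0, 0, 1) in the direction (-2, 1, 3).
-sqrt(14)/7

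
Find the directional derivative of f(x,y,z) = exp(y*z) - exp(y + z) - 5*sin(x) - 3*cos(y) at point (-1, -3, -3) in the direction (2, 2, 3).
-sqrt(17)*(5 + 6*exp(6)*sin(3) + 10*exp(6)*cos(1) + 15*exp(15))*exp(-6)/17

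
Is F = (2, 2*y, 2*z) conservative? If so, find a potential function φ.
Yes, F is conservative. φ = 2*x + y**2 + z**2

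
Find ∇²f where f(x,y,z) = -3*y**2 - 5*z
-6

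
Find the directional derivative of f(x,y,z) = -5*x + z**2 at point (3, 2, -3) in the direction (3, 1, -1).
-9*sqrt(11)/11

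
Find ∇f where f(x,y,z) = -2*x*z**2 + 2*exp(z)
(-2*z**2, 0, -4*x*z + 2*exp(z))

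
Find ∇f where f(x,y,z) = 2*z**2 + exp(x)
(exp(x), 0, 4*z)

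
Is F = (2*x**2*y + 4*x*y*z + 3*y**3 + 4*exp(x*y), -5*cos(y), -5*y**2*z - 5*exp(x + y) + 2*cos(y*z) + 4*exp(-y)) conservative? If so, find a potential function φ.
No, ∇×F = (-10*y*z - 2*z*sin(y*z) - 5*exp(x + y) - 4*exp(-y), 4*x*y + 5*exp(x + y), -2*x**2 - 4*x*z - 4*x*exp(x*y) - 9*y**2) ≠ 0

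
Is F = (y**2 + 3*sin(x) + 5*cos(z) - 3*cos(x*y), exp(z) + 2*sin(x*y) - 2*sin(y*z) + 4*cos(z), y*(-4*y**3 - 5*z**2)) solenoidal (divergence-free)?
No, ∇·F = 2*x*cos(x*y) - 10*y*z + 3*y*sin(x*y) - 2*z*cos(y*z) + 3*cos(x)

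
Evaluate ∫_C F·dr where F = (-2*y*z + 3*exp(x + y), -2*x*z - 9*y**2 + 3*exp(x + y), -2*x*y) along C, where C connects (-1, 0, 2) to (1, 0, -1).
6*sinh(1)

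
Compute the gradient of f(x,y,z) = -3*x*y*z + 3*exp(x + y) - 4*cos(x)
(-3*y*z + 3*exp(x + y) + 4*sin(x), -3*x*z + 3*exp(x + y), -3*x*y)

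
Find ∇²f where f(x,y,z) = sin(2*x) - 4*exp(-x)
-4*sin(2*x) - 4*exp(-x)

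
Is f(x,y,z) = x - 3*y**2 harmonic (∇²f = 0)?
No, ∇²f = -6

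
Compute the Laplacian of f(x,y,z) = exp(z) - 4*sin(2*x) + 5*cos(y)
exp(z) + 16*sin(2*x) - 5*cos(y)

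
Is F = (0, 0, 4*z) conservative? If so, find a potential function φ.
Yes, F is conservative. φ = 2*z**2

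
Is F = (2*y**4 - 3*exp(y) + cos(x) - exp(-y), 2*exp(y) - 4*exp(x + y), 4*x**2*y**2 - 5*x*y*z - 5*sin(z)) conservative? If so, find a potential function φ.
No, ∇×F = (x*(8*x*y - 5*z), y*(-8*x*y + 5*z), -8*y**3 + 3*exp(y) - 4*exp(x + y) - exp(-y)) ≠ 0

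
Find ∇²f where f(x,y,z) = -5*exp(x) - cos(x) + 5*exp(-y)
-5*exp(x) + cos(x) + 5*exp(-y)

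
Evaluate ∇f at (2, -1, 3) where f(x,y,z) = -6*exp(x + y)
(-6*E, -6*E, 0)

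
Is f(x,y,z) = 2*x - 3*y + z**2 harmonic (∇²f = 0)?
No, ∇²f = 2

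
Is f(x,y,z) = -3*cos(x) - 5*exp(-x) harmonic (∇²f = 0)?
No, ∇²f = 3*cos(x) - 5*exp(-x)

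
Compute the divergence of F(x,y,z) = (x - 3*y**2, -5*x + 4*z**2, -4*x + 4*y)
1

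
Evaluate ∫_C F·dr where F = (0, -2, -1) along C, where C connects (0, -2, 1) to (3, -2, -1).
2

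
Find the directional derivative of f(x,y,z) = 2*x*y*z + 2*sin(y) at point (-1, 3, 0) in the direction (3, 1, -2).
sqrt(14)*(cos(3) + 6)/7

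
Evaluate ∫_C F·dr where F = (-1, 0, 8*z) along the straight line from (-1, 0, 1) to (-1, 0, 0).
-4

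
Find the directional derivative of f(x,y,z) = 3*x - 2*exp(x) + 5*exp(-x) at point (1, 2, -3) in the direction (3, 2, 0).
3*sqrt(13)*(-2*exp(2) - 5 + 3*E)*exp(-1)/13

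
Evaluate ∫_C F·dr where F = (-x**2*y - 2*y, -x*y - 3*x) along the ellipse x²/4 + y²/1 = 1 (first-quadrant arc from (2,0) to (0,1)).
-2/3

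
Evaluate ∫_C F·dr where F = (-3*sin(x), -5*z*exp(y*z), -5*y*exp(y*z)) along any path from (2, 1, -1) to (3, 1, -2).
3*cos(3) - 5*exp(-2) - 3*cos(2) + 5*exp(-1)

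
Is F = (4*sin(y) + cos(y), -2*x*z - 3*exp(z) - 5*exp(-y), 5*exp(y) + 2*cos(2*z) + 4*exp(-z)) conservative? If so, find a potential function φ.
No, ∇×F = (2*x + 5*exp(y) + 3*exp(z), 0, -2*z + sin(y) - 4*cos(y)) ≠ 0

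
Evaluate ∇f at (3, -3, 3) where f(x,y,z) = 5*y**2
(0, -30, 0)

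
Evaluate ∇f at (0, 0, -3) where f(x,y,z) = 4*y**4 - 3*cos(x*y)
(0, 0, 0)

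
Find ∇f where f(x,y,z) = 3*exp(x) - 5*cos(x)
(3*exp(x) + 5*sin(x), 0, 0)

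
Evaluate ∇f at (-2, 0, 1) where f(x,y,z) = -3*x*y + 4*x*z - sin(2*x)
(4 - 2*cos(4), 6, -8)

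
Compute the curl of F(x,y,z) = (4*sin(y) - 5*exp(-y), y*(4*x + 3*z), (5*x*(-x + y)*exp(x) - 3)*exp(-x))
(5*x - 3*y, 10*x - 5*y - 3*exp(-x), 4*y - 4*cos(y) - 5*exp(-y))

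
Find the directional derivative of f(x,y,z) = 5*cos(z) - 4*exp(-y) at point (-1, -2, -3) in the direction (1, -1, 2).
sqrt(6)*(-2*exp(2) + 5*sin(3))/3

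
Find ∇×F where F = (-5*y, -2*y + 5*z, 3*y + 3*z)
(-2, 0, 5)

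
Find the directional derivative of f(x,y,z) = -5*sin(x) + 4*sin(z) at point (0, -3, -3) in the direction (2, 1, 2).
-10/3 + 8*cos(3)/3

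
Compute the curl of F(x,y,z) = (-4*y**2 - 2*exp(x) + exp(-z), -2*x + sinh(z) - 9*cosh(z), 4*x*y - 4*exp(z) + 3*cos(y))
(4*x - 3*sin(y) + 9*sinh(z) - cosh(z), -4*y - exp(-z), 8*y - 2)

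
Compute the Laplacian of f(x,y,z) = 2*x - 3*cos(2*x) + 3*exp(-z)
12*cos(2*x) + 3*exp(-z)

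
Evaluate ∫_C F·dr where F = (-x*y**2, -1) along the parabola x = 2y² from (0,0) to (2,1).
-7/3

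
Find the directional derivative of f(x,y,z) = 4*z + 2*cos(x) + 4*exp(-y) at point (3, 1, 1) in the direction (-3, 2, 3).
sqrt(22)*(-4 + 3*E*(sin(3) + 2))*exp(-1)/11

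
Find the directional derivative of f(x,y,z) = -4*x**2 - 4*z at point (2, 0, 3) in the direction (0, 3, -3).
2*sqrt(2)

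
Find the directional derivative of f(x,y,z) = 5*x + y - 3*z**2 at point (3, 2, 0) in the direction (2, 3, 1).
13*sqrt(14)/14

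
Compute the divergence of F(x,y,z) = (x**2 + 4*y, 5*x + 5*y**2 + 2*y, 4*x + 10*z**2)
2*x + 10*y + 20*z + 2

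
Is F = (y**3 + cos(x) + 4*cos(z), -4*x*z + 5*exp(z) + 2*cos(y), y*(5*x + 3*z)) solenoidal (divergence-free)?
No, ∇·F = 3*y - sin(x) - 2*sin(y)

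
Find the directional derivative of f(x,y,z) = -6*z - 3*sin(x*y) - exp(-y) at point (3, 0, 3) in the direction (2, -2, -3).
2*sqrt(17)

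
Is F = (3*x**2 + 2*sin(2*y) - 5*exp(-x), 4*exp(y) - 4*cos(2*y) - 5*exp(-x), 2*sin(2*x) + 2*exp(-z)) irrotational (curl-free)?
No, ∇×F = (0, -4*cos(2*x), -4*cos(2*y) + 5*exp(-x))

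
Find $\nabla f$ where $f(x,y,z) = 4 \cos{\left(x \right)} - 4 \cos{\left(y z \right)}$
(-4*sin(x), 4*z*sin(y*z), 4*y*sin(y*z))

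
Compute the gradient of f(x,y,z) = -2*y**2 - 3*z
(0, -4*y, -3)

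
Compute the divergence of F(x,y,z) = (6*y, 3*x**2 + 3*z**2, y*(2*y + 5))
0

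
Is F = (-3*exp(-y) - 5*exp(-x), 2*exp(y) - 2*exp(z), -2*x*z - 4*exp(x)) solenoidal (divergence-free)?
No, ∇·F = -2*x + 2*exp(y) + 5*exp(-x)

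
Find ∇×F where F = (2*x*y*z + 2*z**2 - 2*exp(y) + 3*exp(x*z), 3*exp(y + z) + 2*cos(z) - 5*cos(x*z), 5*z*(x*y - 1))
(5*x*z - 5*x*sin(x*z) - 3*exp(y + z) + 2*sin(z), 2*x*y + 3*x*exp(x*z) - 5*y*z + 4*z, -2*x*z + 5*z*sin(x*z) + 2*exp(y))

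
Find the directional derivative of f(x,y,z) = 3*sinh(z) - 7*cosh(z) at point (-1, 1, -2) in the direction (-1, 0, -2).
-2*sqrt(5)*(3*cosh(2) + 7*sinh(2))/5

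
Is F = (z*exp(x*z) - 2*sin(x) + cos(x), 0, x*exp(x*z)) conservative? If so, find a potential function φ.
Yes, F is conservative. φ = exp(x*z) + sin(x) + 2*cos(x)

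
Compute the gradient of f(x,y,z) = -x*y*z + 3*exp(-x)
(-y*z - 3*exp(-x), -x*z, -x*y)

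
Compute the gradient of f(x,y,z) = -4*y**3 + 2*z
(0, -12*y**2, 2)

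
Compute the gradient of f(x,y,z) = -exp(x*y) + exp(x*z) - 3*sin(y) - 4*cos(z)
(-y*exp(x*y) + z*exp(x*z), -x*exp(x*y) - 3*cos(y), x*exp(x*z) + 4*sin(z))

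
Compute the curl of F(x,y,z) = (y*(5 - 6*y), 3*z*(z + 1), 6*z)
(-6*z - 3, 0, 12*y - 5)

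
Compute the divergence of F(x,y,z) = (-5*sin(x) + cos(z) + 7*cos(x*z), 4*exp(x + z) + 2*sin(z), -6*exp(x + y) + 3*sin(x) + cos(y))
-7*z*sin(x*z) - 5*cos(x)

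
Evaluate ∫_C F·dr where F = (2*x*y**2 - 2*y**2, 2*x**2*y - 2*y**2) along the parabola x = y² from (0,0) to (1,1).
-2/3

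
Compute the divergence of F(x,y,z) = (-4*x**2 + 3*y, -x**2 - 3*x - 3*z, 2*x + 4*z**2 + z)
-8*x + 8*z + 1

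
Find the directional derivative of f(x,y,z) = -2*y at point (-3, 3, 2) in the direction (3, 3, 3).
-2*sqrt(3)/3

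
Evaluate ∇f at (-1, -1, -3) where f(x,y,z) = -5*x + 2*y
(-5, 2, 0)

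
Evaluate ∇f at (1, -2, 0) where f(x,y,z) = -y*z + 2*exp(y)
(0, 2*exp(-2), 2)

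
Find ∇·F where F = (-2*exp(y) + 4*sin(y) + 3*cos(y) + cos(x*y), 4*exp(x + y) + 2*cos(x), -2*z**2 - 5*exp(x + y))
-y*sin(x*y) - 4*z + 4*exp(x + y)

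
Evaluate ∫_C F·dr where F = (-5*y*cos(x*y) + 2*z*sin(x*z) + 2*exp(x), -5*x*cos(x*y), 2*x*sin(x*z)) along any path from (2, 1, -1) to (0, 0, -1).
-2*exp(2) + 2*cos(2) + 5*sin(2)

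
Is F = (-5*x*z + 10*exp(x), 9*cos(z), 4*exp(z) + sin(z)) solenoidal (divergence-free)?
No, ∇·F = -5*z + 10*exp(x) + 4*exp(z) + cos(z)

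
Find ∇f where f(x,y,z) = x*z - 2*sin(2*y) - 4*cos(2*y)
(z, 8*sin(2*y) - 4*cos(2*y), x)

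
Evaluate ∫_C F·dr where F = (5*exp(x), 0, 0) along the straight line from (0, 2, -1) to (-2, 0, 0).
-5 + 5*exp(-2)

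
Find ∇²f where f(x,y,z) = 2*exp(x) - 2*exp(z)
2*exp(x) - 2*exp(z)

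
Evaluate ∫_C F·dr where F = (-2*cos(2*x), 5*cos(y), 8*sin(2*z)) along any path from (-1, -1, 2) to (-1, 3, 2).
5*sin(3) + 5*sin(1)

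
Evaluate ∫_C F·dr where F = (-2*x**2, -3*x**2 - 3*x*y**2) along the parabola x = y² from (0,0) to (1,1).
-28/15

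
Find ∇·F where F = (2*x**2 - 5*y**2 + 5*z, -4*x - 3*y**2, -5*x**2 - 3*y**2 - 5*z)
4*x - 6*y - 5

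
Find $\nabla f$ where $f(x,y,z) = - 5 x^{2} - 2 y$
(-10*x, -2, 0)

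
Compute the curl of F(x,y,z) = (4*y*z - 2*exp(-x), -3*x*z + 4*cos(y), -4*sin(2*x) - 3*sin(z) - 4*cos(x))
(3*x, 4*y - 4*sin(x) + 8*cos(2*x), -7*z)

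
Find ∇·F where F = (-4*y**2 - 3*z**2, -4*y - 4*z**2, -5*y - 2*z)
-6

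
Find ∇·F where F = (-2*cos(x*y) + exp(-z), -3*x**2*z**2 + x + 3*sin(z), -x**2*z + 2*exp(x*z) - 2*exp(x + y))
-x**2 + 2*x*exp(x*z) + 2*y*sin(x*y)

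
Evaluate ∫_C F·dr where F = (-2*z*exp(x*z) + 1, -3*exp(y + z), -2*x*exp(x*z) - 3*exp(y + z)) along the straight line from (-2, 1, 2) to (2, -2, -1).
-2*exp(-2) - 3*exp(-3) + 2*exp(-4) + 4 + 3*exp(3)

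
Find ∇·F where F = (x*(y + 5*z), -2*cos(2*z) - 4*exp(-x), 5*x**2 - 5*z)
y + 5*z - 5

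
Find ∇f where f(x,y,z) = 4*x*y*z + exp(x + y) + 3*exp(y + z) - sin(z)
(4*y*z + exp(x + y), 4*x*z + exp(x + y) + 3*exp(y + z), 4*x*y + 3*exp(y + z) - cos(z))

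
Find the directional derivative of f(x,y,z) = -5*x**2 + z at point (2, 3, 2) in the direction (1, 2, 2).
-6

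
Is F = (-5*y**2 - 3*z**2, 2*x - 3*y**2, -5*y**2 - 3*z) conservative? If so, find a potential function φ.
No, ∇×F = (-10*y, -6*z, 10*y + 2) ≠ 0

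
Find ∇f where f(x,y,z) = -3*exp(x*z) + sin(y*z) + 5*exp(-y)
(-3*z*exp(x*z), z*cos(y*z) - 5*exp(-y), -3*x*exp(x*z) + y*cos(y*z))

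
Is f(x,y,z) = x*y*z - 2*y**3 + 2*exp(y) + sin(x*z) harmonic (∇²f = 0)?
No, ∇²f = -x**2*sin(x*z) - 12*y - z**2*sin(x*z) + 2*exp(y)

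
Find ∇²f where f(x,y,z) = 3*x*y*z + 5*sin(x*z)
-5*(x**2 + z**2)*sin(x*z)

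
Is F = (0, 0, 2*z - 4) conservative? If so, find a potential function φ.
Yes, F is conservative. φ = z*(z - 4)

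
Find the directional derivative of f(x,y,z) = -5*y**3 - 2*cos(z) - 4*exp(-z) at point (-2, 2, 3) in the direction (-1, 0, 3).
3*sqrt(10)*(2 + exp(3)*sin(3))*exp(-3)/5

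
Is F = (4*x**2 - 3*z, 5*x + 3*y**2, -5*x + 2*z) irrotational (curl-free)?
No, ∇×F = (0, 2, 5)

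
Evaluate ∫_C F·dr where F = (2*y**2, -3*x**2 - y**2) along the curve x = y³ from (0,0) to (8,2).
-2008/105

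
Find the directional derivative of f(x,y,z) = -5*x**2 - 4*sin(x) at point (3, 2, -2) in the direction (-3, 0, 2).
6*sqrt(13)*(2*cos(3) + 15)/13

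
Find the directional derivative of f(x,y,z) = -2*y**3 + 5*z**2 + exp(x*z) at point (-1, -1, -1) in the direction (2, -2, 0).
sqrt(2)*(6 - E)/2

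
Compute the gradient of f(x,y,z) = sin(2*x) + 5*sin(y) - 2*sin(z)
(2*cos(2*x), 5*cos(y), -2*cos(z))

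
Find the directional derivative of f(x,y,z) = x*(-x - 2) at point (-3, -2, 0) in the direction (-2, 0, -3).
-8*sqrt(13)/13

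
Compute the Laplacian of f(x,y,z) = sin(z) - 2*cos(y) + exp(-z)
-sin(z) + 2*cos(y) + exp(-z)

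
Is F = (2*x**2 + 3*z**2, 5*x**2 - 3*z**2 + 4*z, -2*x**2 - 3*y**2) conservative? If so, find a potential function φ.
No, ∇×F = (-6*y + 6*z - 4, 4*x + 6*z, 10*x) ≠ 0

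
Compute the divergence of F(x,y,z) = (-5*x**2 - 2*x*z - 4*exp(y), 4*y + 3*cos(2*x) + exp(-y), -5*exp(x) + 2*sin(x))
-10*x - 2*z + 4 - exp(-y)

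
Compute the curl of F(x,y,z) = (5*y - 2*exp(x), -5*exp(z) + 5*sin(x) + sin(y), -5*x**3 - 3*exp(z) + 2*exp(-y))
(5*exp(z) - 2*exp(-y), 15*x**2, 5*cos(x) - 5)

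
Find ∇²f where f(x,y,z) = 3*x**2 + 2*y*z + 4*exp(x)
4*exp(x) + 6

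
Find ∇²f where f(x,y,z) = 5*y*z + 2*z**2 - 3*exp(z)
4 - 3*exp(z)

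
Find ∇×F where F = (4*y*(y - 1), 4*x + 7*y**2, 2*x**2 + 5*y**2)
(10*y, -4*x, 8 - 8*y)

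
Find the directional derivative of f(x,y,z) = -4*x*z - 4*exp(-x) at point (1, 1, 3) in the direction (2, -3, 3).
2*sqrt(22)*(2 - 9*E)*exp(-1)/11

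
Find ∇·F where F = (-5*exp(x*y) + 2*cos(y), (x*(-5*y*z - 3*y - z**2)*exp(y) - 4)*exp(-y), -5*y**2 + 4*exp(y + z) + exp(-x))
-5*x*z - 3*x - 5*y*exp(x*y) + 4*exp(y + z) + 4*exp(-y)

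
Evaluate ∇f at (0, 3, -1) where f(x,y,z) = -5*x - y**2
(-5, -6, 0)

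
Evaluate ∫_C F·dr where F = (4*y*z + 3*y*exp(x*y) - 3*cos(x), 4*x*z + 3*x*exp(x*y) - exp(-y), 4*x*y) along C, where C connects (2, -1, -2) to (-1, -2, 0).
-16 - E - 3*exp(-2) + 3*sin(1) + 3*sin(2) + 4*exp(2)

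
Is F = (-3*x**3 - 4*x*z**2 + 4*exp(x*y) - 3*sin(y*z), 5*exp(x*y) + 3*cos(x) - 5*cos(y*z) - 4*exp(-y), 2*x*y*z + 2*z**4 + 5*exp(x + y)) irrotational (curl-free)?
No, ∇×F = (2*x*z - 5*y*sin(y*z) + 5*exp(x + y), -8*x*z - 2*y*z - 3*y*cos(y*z) - 5*exp(x + y), -4*x*exp(x*y) + 5*y*exp(x*y) + 3*z*cos(y*z) - 3*sin(x))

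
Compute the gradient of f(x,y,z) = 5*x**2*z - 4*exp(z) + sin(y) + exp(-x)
(10*x*z - exp(-x), cos(y), 5*x**2 - 4*exp(z))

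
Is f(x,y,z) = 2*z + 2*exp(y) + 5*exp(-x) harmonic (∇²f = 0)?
No, ∇²f = 2*exp(y) + 5*exp(-x)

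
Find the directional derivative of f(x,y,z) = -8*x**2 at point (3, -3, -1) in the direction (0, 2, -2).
0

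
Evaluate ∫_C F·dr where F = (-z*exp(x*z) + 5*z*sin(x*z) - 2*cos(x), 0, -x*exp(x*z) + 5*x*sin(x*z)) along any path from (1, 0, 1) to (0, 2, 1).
-6 + 2*sin(1) + 5*cos(1) + E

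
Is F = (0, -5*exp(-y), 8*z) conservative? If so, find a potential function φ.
Yes, F is conservative. φ = 4*z**2 + 5*exp(-y)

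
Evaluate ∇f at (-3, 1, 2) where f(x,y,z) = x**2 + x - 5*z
(-5, 0, -5)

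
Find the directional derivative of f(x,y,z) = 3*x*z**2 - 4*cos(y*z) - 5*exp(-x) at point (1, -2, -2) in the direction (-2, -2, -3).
2*sqrt(17)*(20*E*sin(4) - 5 + 6*E)*exp(-1)/17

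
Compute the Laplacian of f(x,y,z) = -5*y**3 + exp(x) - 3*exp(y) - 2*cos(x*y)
2*x**2*cos(x*y) + 2*y**2*cos(x*y) - 30*y + exp(x) - 3*exp(y)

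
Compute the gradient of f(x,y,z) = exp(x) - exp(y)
(exp(x), -exp(y), 0)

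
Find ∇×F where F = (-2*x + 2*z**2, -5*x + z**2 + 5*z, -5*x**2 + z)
(-2*z - 5, 10*x + 4*z, -5)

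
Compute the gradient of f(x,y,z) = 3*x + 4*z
(3, 0, 4)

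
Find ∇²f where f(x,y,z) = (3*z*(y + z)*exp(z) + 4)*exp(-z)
6 + 4*exp(-z)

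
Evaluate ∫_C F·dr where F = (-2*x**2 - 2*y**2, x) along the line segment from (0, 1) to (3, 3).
-41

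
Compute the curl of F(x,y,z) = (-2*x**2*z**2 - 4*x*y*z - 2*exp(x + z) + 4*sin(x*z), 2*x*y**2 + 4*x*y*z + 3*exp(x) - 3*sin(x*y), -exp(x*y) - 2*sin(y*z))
(-4*x*y - x*exp(x*y) - 2*z*cos(y*z), -4*x**2*z - 4*x*y + 4*x*cos(x*z) + y*exp(x*y) - 2*exp(x + z), 4*x*z + 2*y**2 + 4*y*z - 3*y*cos(x*y) + 3*exp(x))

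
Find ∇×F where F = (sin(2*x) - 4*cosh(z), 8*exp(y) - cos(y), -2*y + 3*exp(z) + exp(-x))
(-2, -4*sinh(z) + exp(-x), 0)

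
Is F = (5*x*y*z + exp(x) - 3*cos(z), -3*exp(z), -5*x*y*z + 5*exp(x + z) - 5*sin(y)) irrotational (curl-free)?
No, ∇×F = (-5*x*z + 3*exp(z) - 5*cos(y), 5*x*y + 5*y*z - 5*exp(x + z) + 3*sin(z), -5*x*z)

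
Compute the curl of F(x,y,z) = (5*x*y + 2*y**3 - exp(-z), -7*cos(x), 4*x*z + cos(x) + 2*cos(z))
(0, -4*z + sin(x) + exp(-z), -5*x - 6*y**2 + 7*sin(x))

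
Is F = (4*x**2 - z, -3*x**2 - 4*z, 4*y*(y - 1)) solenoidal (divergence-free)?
No, ∇·F = 8*x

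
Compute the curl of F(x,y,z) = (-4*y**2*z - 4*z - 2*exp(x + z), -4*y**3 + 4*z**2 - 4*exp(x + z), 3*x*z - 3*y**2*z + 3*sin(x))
(-6*y*z - 8*z + 4*exp(x + z), -4*y**2 - 3*z - 2*exp(x + z) - 3*cos(x) - 4, 8*y*z - 4*exp(x + z))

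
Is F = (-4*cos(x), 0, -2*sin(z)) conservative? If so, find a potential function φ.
Yes, F is conservative. φ = -4*sin(x) + 2*cos(z)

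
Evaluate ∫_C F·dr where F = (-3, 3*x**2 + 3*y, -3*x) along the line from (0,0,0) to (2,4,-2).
40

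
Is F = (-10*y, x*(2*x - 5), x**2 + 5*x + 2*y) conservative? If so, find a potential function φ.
No, ∇×F = (2, -2*x - 5, 4*x + 5) ≠ 0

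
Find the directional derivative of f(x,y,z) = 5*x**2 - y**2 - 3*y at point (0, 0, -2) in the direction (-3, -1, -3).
3*sqrt(19)/19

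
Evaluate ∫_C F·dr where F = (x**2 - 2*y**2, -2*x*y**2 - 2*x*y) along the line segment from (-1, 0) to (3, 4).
-436/3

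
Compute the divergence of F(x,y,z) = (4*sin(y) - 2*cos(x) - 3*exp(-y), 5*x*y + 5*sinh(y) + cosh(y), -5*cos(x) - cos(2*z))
5*x + 2*sin(x) + 2*sin(2*z) + sinh(y) + 5*cosh(y)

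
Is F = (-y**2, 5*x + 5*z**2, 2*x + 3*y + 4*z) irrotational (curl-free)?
No, ∇×F = (3 - 10*z, -2, 2*y + 5)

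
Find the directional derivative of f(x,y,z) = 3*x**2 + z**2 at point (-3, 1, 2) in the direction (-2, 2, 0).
9*sqrt(2)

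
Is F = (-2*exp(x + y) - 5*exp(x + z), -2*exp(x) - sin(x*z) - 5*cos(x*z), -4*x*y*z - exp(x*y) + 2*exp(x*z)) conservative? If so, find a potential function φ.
No, ∇×F = (x*(-4*z - exp(x*y) - 5*sin(x*z) + cos(x*z)), 4*y*z + y*exp(x*y) - 2*z*exp(x*z) - 5*exp(x + z), 5*z*sin(x*z) - z*cos(x*z) - 2*exp(x) + 2*exp(x + y)) ≠ 0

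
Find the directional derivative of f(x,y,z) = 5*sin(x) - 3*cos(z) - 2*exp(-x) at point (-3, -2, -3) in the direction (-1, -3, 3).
-sqrt(19)*(5*cos(3) + 9*sin(3) + 2*exp(3))/19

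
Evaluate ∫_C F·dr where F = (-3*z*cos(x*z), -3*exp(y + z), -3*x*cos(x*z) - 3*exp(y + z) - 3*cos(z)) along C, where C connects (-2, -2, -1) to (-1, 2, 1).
3*((-exp(3) - sin(1) + sin(2))*exp(3) + 1)*exp(-3)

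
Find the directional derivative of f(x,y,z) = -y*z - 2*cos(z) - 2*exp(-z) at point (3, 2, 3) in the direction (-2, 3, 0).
-9*sqrt(13)/13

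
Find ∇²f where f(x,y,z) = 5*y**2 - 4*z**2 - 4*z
2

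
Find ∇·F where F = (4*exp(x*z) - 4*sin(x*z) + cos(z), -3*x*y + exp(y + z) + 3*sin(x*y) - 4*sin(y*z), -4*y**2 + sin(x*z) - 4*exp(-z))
3*x*cos(x*y) + x*cos(x*z) - 3*x + 4*z*exp(x*z) - 4*z*cos(x*z) - 4*z*cos(y*z) + exp(y + z) + 4*exp(-z)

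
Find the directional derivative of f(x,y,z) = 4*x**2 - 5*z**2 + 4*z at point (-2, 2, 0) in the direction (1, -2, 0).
-16*sqrt(5)/5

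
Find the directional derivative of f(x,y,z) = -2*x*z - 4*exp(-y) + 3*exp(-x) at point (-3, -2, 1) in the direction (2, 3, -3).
sqrt(22)*(-3*exp(3) - 11 + 6*exp(2))/11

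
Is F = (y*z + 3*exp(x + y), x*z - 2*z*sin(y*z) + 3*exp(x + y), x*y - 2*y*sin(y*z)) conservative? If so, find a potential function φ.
Yes, F is conservative. φ = x*y*z + 3*exp(x + y) + 2*cos(y*z)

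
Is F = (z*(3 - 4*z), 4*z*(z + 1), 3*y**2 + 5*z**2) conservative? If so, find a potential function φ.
No, ∇×F = (6*y - 8*z - 4, 3 - 8*z, 0) ≠ 0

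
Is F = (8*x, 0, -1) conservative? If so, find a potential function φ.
Yes, F is conservative. φ = 4*x**2 - z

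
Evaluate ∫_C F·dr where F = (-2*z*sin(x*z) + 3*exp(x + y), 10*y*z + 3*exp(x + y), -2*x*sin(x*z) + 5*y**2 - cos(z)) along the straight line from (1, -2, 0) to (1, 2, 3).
2*cos(3) - 3*exp(-1) - sin(3) + 58 + 3*exp(3)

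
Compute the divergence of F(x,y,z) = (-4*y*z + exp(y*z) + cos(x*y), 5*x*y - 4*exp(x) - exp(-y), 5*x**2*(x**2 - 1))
5*x - y*sin(x*y) + exp(-y)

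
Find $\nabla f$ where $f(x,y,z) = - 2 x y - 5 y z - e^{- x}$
(-2*y + exp(-x), -2*x - 5*z, -5*y)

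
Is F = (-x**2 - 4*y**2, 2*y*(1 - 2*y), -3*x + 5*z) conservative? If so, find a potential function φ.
No, ∇×F = (0, 3, 8*y) ≠ 0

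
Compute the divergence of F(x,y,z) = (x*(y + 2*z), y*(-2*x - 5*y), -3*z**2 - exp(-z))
-2*x - 9*y - 4*z + exp(-z)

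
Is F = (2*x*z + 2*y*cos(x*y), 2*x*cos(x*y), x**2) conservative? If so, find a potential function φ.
Yes, F is conservative. φ = x**2*z + 2*sin(x*y)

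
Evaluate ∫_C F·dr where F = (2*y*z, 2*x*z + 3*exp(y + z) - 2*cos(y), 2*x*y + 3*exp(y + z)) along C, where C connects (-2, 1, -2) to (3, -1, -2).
-3*exp(-1) + 3*exp(-3) + 4*sin(1) + 4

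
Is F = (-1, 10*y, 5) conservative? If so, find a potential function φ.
Yes, F is conservative. φ = -x + 5*y**2 + 5*z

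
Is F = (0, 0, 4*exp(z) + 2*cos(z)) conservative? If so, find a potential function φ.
Yes, F is conservative. φ = 4*exp(z) + 2*sin(z)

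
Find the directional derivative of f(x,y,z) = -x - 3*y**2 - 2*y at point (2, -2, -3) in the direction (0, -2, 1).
-4*sqrt(5)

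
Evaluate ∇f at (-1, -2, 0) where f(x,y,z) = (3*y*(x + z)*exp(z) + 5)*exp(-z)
(-6, -3, -11)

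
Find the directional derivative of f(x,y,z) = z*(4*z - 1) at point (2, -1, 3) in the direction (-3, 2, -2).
-46*sqrt(17)/17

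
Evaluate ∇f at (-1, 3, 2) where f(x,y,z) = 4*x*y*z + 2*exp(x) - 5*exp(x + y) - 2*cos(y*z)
(-5*exp(2) + 2*exp(-1) + 24, -5*exp(2) - 8 + 4*sin(6), -12 + 6*sin(6))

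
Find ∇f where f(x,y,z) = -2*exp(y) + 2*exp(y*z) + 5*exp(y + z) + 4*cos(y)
(0, 2*z*exp(y*z) - 2*exp(y) + 5*exp(y + z) - 4*sin(y), 2*y*exp(y*z) + 5*exp(y + z))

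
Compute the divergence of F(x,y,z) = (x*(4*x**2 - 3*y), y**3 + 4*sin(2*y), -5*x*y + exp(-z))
12*x**2 + 3*y**2 - 3*y + 8*cos(2*y) - exp(-z)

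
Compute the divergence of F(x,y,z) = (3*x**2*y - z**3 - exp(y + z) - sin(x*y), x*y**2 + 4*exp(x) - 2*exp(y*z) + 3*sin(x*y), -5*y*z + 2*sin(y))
8*x*y + 3*x*cos(x*y) - y*cos(x*y) - 5*y - 2*z*exp(y*z)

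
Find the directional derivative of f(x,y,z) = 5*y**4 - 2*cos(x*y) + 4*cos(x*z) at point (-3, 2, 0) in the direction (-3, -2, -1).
-160*sqrt(14)/7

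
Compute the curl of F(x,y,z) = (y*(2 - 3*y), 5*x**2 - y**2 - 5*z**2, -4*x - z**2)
(10*z, 4, 10*x + 6*y - 2)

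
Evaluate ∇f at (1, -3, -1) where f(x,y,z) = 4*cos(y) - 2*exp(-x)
(2*exp(-1), 4*sin(3), 0)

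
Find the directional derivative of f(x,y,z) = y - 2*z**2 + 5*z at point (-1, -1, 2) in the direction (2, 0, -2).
3*sqrt(2)/2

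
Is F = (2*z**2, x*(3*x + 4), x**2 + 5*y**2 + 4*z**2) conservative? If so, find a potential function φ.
No, ∇×F = (10*y, -2*x + 4*z, 6*x + 4) ≠ 0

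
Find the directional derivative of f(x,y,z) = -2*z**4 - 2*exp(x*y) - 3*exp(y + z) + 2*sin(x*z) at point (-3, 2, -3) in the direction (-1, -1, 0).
sqrt(2)*(6*exp(6)*cos(9) - 2 + 3*exp(5))*exp(-6)/2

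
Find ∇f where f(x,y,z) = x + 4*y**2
(1, 8*y, 0)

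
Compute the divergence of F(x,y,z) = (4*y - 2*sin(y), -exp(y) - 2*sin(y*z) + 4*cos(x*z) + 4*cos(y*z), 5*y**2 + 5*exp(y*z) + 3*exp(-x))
5*y*exp(y*z) - 4*z*sin(y*z) - 2*z*cos(y*z) - exp(y)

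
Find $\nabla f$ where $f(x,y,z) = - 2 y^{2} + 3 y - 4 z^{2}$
(0, 3 - 4*y, -8*z)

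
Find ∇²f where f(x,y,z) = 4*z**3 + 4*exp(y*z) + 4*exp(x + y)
4*y**2*exp(y*z) + 4*z**2*exp(y*z) + 24*z + 8*exp(x + y)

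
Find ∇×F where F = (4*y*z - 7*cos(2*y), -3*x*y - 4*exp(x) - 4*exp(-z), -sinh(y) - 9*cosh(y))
(-9*sinh(y) - cosh(y) - 4*exp(-z), 4*y, -3*y - 4*z - 4*exp(x) - 14*sin(2*y))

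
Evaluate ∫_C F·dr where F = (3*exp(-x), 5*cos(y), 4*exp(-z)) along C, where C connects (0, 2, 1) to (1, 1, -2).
-4*exp(2) - 5*sin(2) + exp(-1) + 3 + 5*sin(1)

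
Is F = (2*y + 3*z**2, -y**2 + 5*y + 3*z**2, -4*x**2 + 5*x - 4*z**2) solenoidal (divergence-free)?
No, ∇·F = -2*y - 8*z + 5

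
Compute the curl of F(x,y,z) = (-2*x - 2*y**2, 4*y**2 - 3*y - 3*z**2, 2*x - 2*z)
(6*z, -2, 4*y)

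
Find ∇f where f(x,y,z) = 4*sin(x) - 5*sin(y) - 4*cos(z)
(4*cos(x), -5*cos(y), 4*sin(z))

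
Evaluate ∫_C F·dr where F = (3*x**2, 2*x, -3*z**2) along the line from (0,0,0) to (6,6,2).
244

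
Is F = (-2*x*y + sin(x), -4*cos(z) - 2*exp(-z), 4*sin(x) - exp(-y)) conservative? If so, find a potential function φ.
No, ∇×F = (-4*sin(z) - 2*exp(-z) + exp(-y), -4*cos(x), 2*x) ≠ 0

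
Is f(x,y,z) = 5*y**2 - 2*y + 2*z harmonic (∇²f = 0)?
No, ∇²f = 10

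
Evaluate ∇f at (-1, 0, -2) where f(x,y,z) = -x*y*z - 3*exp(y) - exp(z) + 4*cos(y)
(0, -5, -exp(-2))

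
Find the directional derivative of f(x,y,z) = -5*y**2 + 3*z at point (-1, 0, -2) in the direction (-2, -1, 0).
0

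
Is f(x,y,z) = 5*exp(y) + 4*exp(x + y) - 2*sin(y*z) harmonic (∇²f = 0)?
No, ∇²f = 2*y**2*sin(y*z) + 2*z**2*sin(y*z) + 5*exp(y) + 8*exp(x + y)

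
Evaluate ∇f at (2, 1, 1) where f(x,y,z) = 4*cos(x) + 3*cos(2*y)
(-4*sin(2), -6*sin(2), 0)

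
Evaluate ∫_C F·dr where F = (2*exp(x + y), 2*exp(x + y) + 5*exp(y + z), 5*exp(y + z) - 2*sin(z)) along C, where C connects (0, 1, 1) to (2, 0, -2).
-3*exp(2) - 2*E - 2*cos(1) + 2*cos(2) + 5*exp(-2)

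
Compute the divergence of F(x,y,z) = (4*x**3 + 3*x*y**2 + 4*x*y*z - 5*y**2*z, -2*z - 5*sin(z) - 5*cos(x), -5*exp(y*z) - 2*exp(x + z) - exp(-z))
12*x**2 + 3*y**2 + 4*y*z - 5*y*exp(y*z) - 2*exp(x + z) + exp(-z)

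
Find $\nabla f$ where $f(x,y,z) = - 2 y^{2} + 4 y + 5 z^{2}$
(0, 4 - 4*y, 10*z)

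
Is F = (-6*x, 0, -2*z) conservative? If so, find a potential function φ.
Yes, F is conservative. φ = -3*x**2 - z**2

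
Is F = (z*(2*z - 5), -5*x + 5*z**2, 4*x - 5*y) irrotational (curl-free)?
No, ∇×F = (-10*z - 5, 4*z - 9, -5)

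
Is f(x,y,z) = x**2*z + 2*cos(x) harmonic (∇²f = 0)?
No, ∇²f = 2*z - 2*cos(x)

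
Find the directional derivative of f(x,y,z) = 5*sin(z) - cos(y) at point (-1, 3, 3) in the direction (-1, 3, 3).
3*sqrt(19)*(5*cos(3) + sin(3))/19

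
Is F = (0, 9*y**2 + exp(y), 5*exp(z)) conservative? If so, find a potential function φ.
Yes, F is conservative. φ = 3*y**3 + exp(y) + 5*exp(z)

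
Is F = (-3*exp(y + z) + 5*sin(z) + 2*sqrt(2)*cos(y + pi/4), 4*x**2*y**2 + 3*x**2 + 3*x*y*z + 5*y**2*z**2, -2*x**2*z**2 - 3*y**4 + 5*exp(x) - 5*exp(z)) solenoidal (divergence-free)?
No, ∇·F = 8*x**2*y - 4*x**2*z + 3*x*z + 10*y*z**2 - 5*exp(z)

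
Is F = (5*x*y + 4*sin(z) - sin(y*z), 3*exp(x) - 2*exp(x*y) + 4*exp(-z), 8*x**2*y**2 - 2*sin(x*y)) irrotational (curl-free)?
No, ∇×F = (16*x**2*y - 2*x*cos(x*y) + 4*exp(-z), -16*x*y**2 + 2*y*cos(x*y) - y*cos(y*z) + 4*cos(z), -5*x - 2*y*exp(x*y) + z*cos(y*z) + 3*exp(x))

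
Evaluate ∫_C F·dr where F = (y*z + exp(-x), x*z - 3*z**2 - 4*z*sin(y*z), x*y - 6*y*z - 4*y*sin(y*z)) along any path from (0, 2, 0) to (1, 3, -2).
-45 - exp(-1) + 4*cos(6)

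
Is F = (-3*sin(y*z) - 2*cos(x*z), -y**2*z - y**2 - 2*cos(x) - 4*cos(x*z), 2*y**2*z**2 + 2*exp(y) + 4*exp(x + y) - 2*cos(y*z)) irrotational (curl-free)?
No, ∇×F = (-4*x*sin(x*z) + y**2 + 4*y*z**2 + 2*z*sin(y*z) + 2*exp(y) + 4*exp(x + y), 2*x*sin(x*z) - 3*y*cos(y*z) - 4*exp(x + y), 4*z*sin(x*z) + 3*z*cos(y*z) + 2*sin(x))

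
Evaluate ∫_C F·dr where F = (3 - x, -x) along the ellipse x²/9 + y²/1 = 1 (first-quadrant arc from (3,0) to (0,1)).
-9/2 - 3*pi/4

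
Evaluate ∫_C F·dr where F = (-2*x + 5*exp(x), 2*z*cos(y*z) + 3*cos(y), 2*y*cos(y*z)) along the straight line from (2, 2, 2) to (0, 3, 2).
-5*exp(2) - 3*sin(2) + 2*sin(6) + 3*sin(3) - 2*sin(4) + 9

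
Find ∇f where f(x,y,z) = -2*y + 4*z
(0, -2, 4)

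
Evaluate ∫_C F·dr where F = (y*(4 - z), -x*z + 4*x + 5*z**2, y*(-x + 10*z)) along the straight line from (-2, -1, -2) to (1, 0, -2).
8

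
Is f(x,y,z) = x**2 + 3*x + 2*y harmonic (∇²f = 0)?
No, ∇²f = 2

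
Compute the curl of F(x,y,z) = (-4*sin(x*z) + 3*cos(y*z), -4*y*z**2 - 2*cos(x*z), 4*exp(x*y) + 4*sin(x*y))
(4*x*exp(x*y) - 2*x*sin(x*z) + 4*x*cos(x*y) + 8*y*z, -4*x*cos(x*z) - 4*y*exp(x*y) - 3*y*sin(y*z) - 4*y*cos(x*y), z*(2*sin(x*z) + 3*sin(y*z)))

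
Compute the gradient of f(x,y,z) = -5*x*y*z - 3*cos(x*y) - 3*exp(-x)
(-5*y*z + 3*y*sin(x*y) + 3*exp(-x), x*(-5*z + 3*sin(x*y)), -5*x*y)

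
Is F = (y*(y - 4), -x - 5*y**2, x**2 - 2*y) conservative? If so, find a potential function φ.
No, ∇×F = (-2, -2*x, 3 - 2*y) ≠ 0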